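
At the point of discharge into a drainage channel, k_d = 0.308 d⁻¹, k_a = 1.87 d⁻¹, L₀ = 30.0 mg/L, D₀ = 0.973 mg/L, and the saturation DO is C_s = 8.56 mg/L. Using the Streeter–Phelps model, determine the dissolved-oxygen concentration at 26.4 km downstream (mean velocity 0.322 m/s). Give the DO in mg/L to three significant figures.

Travel time t = x/v = 26.4 km / (0.322 m/s) = 26400 m / 0.322 m/s = 81990 s = 0.9489 d.
k_d L₀/(k_a−k_d) = 0.308×30.0/(1.87−0.308) = 9.240/1.562 = 5.915 mg/L.
e^(−k_d t) = e^(−0.308×0.9489) = 0.7466; e^(−k_a t) = e^(−1.87×0.9489) = 0.1696.
D = 5.915 × (0.7466 − 0.1696) + 0.973 × 0.1696 = 3.413 + 0.1650 = 3.578 mg/L.
DO = C_s − D = 8.56 − 3.578 = 4.982 mg/L.

DO ≈ 4.98 mg/L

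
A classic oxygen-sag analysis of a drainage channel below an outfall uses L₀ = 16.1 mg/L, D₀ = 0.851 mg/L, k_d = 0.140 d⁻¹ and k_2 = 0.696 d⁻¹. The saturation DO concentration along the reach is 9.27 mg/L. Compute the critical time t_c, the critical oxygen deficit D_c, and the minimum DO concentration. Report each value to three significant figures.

t_c ≈ 2.46 d; D_c ≈ 2.29 mg/L; min DO ≈ 6.98 mg/L

t_c = [1/(k_2−k_d)] ln[(k_2/k_d)(1 − D₀(k_2−k_d)/(k_d L₀))]
= [1/(0.696−0.140)] ln[(0.696/0.140)(1 − 0.851×0.5560/(0.140×16.1))]
= (1/0.5560) ln[4.971 × 0.7901] = 1.799 × ln(3.928) = 1.799 × 1.368 = 2.461 d.
L(t_c) = L₀ e^(−k_d t_c) = 16.1 × 0.7086 = 11.41 mg/L, and at the critical point k_2 D_c = k_d L, so D_c = (0.140/0.696) × 11.41 = 2.295 mg/L.
Minimum DO = C_s − D_c = 9.27 − 2.295 = 6.975 mg/L.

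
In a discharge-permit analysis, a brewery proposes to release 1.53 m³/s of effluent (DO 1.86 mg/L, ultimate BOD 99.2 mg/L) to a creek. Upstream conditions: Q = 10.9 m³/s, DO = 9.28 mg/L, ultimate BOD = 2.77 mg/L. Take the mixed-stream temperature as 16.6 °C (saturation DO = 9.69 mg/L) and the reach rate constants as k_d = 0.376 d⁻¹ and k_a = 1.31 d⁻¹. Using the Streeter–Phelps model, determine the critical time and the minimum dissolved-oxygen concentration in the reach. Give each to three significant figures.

Mixed DO = (10.9×9.28 + 1.53×1.86)/(10.9+1.53) = 104.0/12.43 = 8.367 mg/L.
Mixed L₀ = (10.9×2.77 + 1.53×99.2)/(12.43) = 182.0/12.43 = 14.64 mg/L.
Initial deficit D₀ = C_s − DO₀ = 9.69 − 8.367 = 1.323 mg/L.
t_c = (1/0.9340) ln[(1.31/0.376)(1 − 1.323×0.9340/(0.376×14.64))] = 1.071 × ln(2.702) = 1.064 d.
D_c = (0.376/1.31) × 14.64 × e^(−0.376×1.064) = 0.2870 × 14.64 × 0.6702 = 2.816 mg/L.
Minimum DO = 9.69 − 2.816 = 6.874 mg/L.

t_c ≈ 1.06 d; minimum DO ≈ 6.87 mg/L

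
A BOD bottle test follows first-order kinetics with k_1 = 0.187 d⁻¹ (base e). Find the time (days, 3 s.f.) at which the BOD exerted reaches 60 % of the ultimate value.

y/L₀ = 1 − e^(−k_1 t) = 0.60 ⇒ e^(−k_1 t) = 0.400
t = −ln(0.400) / 0.187 = 0.9163 / 0.187 = 4.900 d.

t ≈ 4.90 d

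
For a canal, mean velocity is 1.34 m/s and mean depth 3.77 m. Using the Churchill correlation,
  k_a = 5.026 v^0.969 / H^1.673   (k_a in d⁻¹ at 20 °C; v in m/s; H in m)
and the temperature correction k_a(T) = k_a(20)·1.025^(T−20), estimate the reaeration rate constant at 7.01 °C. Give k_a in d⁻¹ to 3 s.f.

k_a(20) = 5.026 × 1.34^0.969 / 3.77^1.673 = 5.026 × 1.328 / 9.209 = 0.7247 d⁻¹.
k_a(7.01) = 0.7247 × 1.025^(7.01−20) = 0.7247 × 0.7256 = 0.5259 d⁻¹.

k_a ≈ 0.526 d⁻¹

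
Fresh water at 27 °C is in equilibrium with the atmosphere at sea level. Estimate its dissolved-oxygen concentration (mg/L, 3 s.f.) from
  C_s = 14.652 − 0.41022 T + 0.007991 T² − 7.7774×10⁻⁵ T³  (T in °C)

C_s = 14.652 − 0.41022×27 + 0.007991×27² − 7.7774×10⁻⁵×27³ = 7.871 mg/L.

C_s ≈ 7.87 mg/L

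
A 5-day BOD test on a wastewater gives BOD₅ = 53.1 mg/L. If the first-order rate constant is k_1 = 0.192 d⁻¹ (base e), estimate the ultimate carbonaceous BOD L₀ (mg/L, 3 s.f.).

BOD₅ = L₀(1 − e^(−5k_1)) ⇒ L₀ = BOD₅ / (1 − e^(−5×0.192))
= 53.1 / (1 − 0.3829) = 53.1 / 0.6171 = 86.05 mg/L.

L₀ ≈ 86.0 mg/L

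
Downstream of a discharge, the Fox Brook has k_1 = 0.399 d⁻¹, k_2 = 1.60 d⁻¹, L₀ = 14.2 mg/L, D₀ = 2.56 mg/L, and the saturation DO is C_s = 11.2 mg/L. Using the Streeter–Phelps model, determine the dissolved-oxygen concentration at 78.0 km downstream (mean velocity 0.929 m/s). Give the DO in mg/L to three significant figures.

Travel time t = x/v = 78.0 km / (0.929 m/s) = 78000 m / 0.929 m/s = 83960 s = 0.9718 d.
k_1 L₀/(k_2−k_1) = 0.399×14.2/(1.60−0.399) = 5.666/1.201 = 4.718 mg/L.
e^(−k_1 t) = e^(−0.399×0.9718) = 0.6786; e^(−k_2 t) = e^(−1.60×0.9718) = 0.2112.
D = 4.718 × (0.6786 − 0.2112) + 2.56 × 0.2112 = 2.205 + 0.5407 = 2.746 mg/L.
DO = C_s − D = 11.2 − 2.746 = 8.454 mg/L.

DO ≈ 8.45 mg/L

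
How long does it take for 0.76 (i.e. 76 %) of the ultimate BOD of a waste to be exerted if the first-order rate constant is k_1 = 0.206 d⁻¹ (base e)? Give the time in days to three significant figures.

y/L₀ = 1 − e^(−k_1 t) = 0.76 ⇒ e^(−k_1 t) = 0.240
t = −ln(0.240) / 0.206 = 1.427 / 0.206 = 6.928 d.

t ≈ 6.93 d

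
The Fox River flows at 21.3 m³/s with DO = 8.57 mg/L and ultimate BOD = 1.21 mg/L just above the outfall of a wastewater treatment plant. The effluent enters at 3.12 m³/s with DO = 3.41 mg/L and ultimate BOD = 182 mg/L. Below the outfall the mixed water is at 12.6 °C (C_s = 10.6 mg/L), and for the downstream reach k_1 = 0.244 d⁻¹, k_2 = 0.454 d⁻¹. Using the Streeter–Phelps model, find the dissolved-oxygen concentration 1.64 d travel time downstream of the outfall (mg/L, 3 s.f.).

Mixed DO = (21.3×8.57 + 3.12×3.41)/(21.3+3.12) = 193.2/24.42 = 7.911 mg/L.
Mixed L₀ = (21.3×1.21 + 3.12×182)/(24.42) = 593.6/24.42 = 24.31 mg/L.
Initial deficit D₀ = C_s − DO₀ = 10.6 − 7.911 = 2.689 mg/L.
D(1.64) = [0.244×24.31/(0.454−0.244)](e^(−0.244×1.64) − e^(−0.454×1.64)) + 2.689 e^(−0.454×1.64)
= 28.24 × (0.6702 − 0.4749) + 2.689 × 0.4749 = 6.792 mg/L.
DO = 10.6 − 6.792 = 3.808 mg/L.

DO ≈ 3.81 mg/L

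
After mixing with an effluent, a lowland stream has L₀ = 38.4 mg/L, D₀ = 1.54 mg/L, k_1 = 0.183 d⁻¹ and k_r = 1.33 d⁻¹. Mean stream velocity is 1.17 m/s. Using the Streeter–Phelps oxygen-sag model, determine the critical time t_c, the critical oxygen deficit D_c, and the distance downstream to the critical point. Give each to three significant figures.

With k_r/k_1 = 7.268 and 1 − D₀(k_r−k_1)/(k_1 L₀) = 0.7486,
t_c = ln(7.268 × 0.7486) / (1.33 − 0.183) = ln(5.441) / 1.147 = 1.694/1.147 = 1.477 d.
D_c = (k_1/k_r) L₀ e^(−k_1 t_c) = (0.183/1.33) × 38.4 × e^(−0.183×1.477) = 0.1376 × 38.4 × 0.7632 = 4.032 mg/L.
x_c = v t_c = 1.17 m/s × 1.477 d × 86400 s/d = 149300 m ≈ 149 km.

t_c ≈ 1.48 d; D_c ≈ 4.03 mg/L; x_c ≈ 149 km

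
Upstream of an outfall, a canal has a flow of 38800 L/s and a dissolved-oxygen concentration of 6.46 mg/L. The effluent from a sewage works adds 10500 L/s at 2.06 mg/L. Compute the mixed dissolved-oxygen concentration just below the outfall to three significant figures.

Flow-weighted mixing: C = (Q_r C_r + Q_w C_w)/(Q_r + Q_w)
= (38800×6.46 + 10500×2.06)/(38800 + 10500) = 272300/49300 = 5.523 mg/L.

5.52 mg/L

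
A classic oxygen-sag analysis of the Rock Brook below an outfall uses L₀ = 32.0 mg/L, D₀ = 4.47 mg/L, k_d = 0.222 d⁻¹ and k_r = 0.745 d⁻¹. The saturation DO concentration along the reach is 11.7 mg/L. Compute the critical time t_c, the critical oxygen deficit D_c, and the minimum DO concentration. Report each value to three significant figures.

t_c ≈ 1.55 d; D_c ≈ 6.76 mg/L; min DO ≈ 4.94 mg/L

t_c = [1/(k_r−k_d)] ln[(k_r/k_d)(1 − D₀(k_r−k_d)/(k_d L₀))]
= [1/(0.745−0.222)] ln[(0.745/0.222)(1 − 4.47×0.5230/(0.222×32.0))]
= (1/0.5230) ln[3.356 × 0.6709] = 1.912 × ln(2.251) = 1.912 × 0.8116 = 1.552 d.
L(t_c) = L₀ e^(−k_d t_c) = 32.0 × 0.7086 = 22.67 mg/L, and at the critical point k_r D_c = k_d L, so D_c = (0.222/0.745) × 22.67 = 6.757 mg/L.
Minimum DO = C_s − D_c = 11.7 − 6.757 = 4.943 mg/L.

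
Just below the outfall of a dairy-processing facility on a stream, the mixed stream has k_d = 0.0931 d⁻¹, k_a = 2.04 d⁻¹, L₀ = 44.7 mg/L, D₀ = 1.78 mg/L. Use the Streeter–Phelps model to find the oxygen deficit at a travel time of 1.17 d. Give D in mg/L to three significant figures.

D ≈ 1.88 mg/L

k_d L₀/(k_a−k_d) = 0.0931×44.7/(2.04−0.0931) = 4.162/1.947 = 2.138 mg/L.
e^(−k_d t) = e^(−0.0931×1.170) = 0.8968; e^(−k_a t) = e^(−2.04×1.170) = 0.09192.
D = 2.138 × (0.8968 − 0.09192) + 1.78 × 0.09192 = 1.720 + 0.1636 = 1.884 mg/L.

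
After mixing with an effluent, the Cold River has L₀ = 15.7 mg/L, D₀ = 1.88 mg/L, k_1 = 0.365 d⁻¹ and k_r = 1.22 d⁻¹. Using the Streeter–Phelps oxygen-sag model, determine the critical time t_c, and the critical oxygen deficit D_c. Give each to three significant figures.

At the critical point dD/dt = 0, so k_1 L₀ e^(−k_1 t) = k_r D. Substituting D(t) from the Streeter–Phelps equation and solving for t gives
t_c = ln[(k_r/k_1)(1 − D₀(k_r−k_1)/(k_1 L₀))] / (k_r−k_1).
Here k_r−k_1 = 0.8550 d⁻¹ and 1 − D₀(k_r−k_1)/(k_1 L₀) = 1 − 1.88×0.8550/(0.365×15.7) = 0.7195, so
t_c = ln(3.342 × 0.7195) / 0.8550 = 0.8775 / 0.8550 = 1.026 d.
D_c = (k_1/k_r) L₀ e^(−k_1 t_c) = (0.365/1.22) × 15.7 × e^(−0.365×1.026) = 0.2992 × 15.7 × 0.6876 = 3.230 mg/L.

t_c ≈ 1.03 d; D_c ≈ 3.23 mg/L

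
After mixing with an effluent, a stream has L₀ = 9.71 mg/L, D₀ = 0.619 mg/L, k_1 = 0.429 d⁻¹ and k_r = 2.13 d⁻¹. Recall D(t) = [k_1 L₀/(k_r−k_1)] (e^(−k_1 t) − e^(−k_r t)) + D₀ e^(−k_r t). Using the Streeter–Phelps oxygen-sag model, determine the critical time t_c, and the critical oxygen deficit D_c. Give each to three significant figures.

At the critical point dD/dt = 0, so k_1 L₀ e^(−k_1 t) = k_r D. Substituting D(t) from the Streeter–Phelps equation and solving for t gives
t_c = ln[(k_r/k_1)(1 − D₀(k_r−k_1)/(k_1 L₀))] / (k_r−k_1).
Here k_r−k_1 = 1.701 d⁻¹ and 1 − D₀(k_r−k_1)/(k_1 L₀) = 1 − 0.619×1.701/(0.429×9.71) = 0.7472, so
t_c = ln(4.965 × 0.7472) / 1.701 = 1.311 / 1.701 = 0.7707 d.
D_c = (k_1/k_r) L₀ e^(−k_1 t_c) = (0.429/2.13) × 9.71 × e^(−0.429×0.7707) = 0.2014 × 9.71 × 0.7185 = 1.405 mg/L.

t_c ≈ 0.771 d; D_c ≈ 1.41 mg/L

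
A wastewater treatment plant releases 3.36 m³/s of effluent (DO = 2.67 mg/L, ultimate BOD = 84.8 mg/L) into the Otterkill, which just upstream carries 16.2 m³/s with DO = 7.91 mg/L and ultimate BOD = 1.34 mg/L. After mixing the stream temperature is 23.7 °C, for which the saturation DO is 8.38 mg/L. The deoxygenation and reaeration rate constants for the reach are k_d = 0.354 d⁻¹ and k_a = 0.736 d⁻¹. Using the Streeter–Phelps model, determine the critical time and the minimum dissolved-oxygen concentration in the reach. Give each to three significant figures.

Mixed DO = (16.2×7.91 + 3.36×2.67)/(16.2+3.36) = 137.1/19.56 = 7.010 mg/L.
Mixed L₀ = (16.2×1.34 + 3.36×84.8)/(19.56) = 306.6/19.56 = 15.68 mg/L.
Initial deficit D₀ = C_s − DO₀ = 8.38 − 7.010 = 1.370 mg/L.
t_c = (1/0.3820) ln[(0.736/0.354)(1 − 1.370×0.3820/(0.354×15.68))] = 2.618 × ln(1.883) = 1.657 d.
D_c = (0.354/0.736) × 15.68 × e^(−0.354×1.657) = 0.4810 × 15.68 × 0.5563 = 4.194 mg/L.
Minimum DO = 8.38 − 4.194 = 4.186 mg/L.

t_c ≈ 1.66 d; minimum DO ≈ 4.19 mg/L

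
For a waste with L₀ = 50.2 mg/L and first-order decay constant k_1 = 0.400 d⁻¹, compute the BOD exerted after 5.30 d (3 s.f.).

y_t = L₀(1 − e^(−k_1 t)) = 50.2 × (1 − e^(−0.400×5.30))
= 50.2 × (1 − 0.1200) = 50.2 × 0.8800 = 44.17 mg/L.

y ≈ 44.2 mg/L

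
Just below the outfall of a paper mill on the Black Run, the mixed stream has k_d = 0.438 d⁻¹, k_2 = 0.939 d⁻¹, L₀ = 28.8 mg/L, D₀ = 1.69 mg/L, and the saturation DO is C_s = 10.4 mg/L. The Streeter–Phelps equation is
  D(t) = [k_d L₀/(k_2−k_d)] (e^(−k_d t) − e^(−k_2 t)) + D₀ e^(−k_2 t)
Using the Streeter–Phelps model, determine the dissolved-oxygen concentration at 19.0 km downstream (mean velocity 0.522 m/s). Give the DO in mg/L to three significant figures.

Travel time t = x/v = 19.0 km / (0.522 m/s) = 19000 m / 0.522 m/s = 36400 s = 0.4213 d.
k_d L₀/(k_2−k_d) = 0.438×28.8/(0.939−0.438) = 12.61/0.5010 = 25.18 mg/L.
e^(−k_d t) = e^(−0.438×0.4213) = 0.8315; e^(−k_2 t) = e^(−0.939×0.4213) = 0.6733.
D = 25.18 × (0.8315 − 0.6733) + 1.69 × 0.6733 = 3.984 + 1.138 = 5.121 mg/L.
DO = C_s − D = 10.4 − 5.121 = 5.279 mg/L.

DO ≈ 5.28 mg/L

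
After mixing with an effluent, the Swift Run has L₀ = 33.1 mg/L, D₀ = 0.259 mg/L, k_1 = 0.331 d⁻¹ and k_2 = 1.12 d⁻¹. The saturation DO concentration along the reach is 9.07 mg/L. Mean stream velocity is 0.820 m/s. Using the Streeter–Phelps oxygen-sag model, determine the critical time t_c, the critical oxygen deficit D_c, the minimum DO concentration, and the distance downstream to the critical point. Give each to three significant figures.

With k_2/k_1 = 3.384 and 1 − D₀(k_2−k_1)/(k_1 L₀) = 0.9813,
t_c = ln(3.384 × 0.9813) / (1.12 − 0.331) = ln(3.321) / 0.7890 = 1.200/0.7890 = 1.521 d.
D_c = (k_1/k_2) L₀ e^(−k_1 t_c) = (0.331/1.12) × 33.1 × e^(−0.331×1.521) = 0.2955 × 33.1 × 0.6044 = 5.913 mg/L.
Minimum DO = C_s − D_c = 9.07 − 5.913 = 3.157 mg/L.
x_c = v t_c = 0.820 m/s × 1.521 d × 86400 s/d = 107800 m ≈ 108 km.

t_c ≈ 1.52 d; D_c ≈ 5.91 mg/L; min DO ≈ 3.16 mg/L; x_c ≈ 108 km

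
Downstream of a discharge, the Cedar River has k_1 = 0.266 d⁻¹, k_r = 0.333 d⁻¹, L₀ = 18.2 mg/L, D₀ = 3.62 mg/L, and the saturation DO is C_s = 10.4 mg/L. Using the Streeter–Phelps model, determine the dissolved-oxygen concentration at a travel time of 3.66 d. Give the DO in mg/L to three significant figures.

DO ≈ 3.39 mg/L

k_1 L₀/(k_r−k_1) = 0.266×18.2/(0.333−0.266) = 4.841/0.06700 = 72.26 mg/L.
e^(−k_1 t) = e^(−0.266×3.660) = 0.3777; e^(−k_r t) = e^(−0.333×3.660) = 0.2956.
D = 72.26 × (0.3777 − 0.2956) + 3.62 × 0.2956 = 5.936 + 1.070 = 7.006 mg/L.
DO = C_s − D = 10.4 − 7.006 = 3.394 mg/L.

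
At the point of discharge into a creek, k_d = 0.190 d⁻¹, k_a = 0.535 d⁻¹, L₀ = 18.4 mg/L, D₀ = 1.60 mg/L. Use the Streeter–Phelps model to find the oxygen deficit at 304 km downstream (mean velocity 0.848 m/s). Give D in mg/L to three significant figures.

Travel time t = x/v = 304 km / (0.848 m/s) = 304000 m / 0.848 m/s = 358500 s = 4.149 d.
k_d L₀/(k_a−k_d) = 0.190×18.4/(0.535−0.190) = 3.496/0.3450 = 10.13 mg/L.
e^(−k_d t) = e^(−0.190×4.149) = 0.4546; e^(−k_a t) = e^(−0.535×4.149) = 0.1086.
D = 10.13 × (0.4546 − 0.1086) + 1.60 × 0.1086 = 3.506 + 0.1738 = 3.680 mg/L.

D ≈ 3.68 mg/L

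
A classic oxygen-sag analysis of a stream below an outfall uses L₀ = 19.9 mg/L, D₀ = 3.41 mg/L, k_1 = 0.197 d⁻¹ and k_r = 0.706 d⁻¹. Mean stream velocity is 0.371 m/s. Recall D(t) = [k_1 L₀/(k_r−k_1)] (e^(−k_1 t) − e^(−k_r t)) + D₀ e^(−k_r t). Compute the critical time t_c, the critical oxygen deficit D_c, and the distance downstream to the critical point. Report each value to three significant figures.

At the critical point dD/dt = 0, so k_1 L₀ e^(−k_1 t) = k_r D. Substituting D(t) from the Streeter–Phelps equation and solving for t gives
t_c = ln[(k_r/k_1)(1 − D₀(k_r−k_1)/(k_1 L₀))] / (k_r−k_1).
Here k_r−k_1 = 0.5090 d⁻¹ and 1 − D₀(k_r−k_1)/(k_1 L₀) = 1 − 3.41×0.5090/(0.197×19.9) = 0.5573, so
t_c = ln(3.584 × 0.5573) / 0.5090 = 0.6917 / 0.5090 = 1.359 d.
L(t_c) = L₀ e^(−k_1 t_c) = 19.9 × 0.7651 = 15.23 mg/L, and at the critical point k_r D_c = k_1 L, so D_c = (0.197/0.706) × 15.23 = 4.249 mg/L.
x_c = v t_c = 0.371 m/s × 1.359 d × 86400 s/d = 43560 m ≈ 43.6 km.

t_c ≈ 1.36 d; D_c ≈ 4.25 mg/L; x_c ≈ 43.6 km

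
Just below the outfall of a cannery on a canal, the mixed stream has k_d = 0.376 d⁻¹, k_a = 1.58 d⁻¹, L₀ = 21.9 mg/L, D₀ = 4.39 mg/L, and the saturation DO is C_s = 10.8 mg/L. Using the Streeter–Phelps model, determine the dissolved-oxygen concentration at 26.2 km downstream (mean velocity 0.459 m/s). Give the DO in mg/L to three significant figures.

Travel time t = x/v = 26.2 km / (0.459 m/s) = 26200 m / 0.459 m/s = 57080 s = 0.6607 d.
k_d L₀/(k_a−k_d) = 0.376×21.9/(1.58−0.376) = 8.234/1.204 = 6.839 mg/L.
e^(−k_d t) = e^(−0.376×0.6607) = 0.7800; e^(−k_a t) = e^(−1.58×0.6607) = 0.3521.
D = 6.839 × (0.7800 − 0.3521) + 4.39 × 0.3521 = 2.927 + 1.546 = 4.473 mg/L.
DO = C_s − D = 10.8 − 4.473 = 6.327 mg/L.

DO ≈ 6.33 mg/L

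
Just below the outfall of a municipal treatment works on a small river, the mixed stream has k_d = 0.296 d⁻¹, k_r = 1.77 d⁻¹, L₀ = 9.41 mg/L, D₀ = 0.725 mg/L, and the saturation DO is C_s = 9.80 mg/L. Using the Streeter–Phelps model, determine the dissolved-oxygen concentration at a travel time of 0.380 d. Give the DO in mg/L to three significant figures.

k_d L₀/(k_r−k_d) = 0.296×9.41/(1.77−0.296) = 2.785/1.474 = 1.890 mg/L.
e^(−k_d t) = e^(−0.296×0.3800) = 0.8936; e^(−k_r t) = e^(−1.77×0.3800) = 0.5104.
D = 1.890 × (0.8936 − 0.5104) + 0.725 × 0.5104 = 0.7242 + 0.3700 = 1.094 mg/L.
DO = C_s − D = 9.80 − 1.094 = 8.706 mg/L.

DO ≈ 8.71 mg/L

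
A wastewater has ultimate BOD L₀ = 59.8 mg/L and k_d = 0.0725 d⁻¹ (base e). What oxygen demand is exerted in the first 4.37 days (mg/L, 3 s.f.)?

y_t = L₀(1 − e^(−k_d t)) = 59.8 × (1 − e^(−0.0725×4.37))
= 59.8 × (1 − 0.7285) = 59.8 × 0.2715 = 16.24 mg/L.

y ≈ 16.2 mg/L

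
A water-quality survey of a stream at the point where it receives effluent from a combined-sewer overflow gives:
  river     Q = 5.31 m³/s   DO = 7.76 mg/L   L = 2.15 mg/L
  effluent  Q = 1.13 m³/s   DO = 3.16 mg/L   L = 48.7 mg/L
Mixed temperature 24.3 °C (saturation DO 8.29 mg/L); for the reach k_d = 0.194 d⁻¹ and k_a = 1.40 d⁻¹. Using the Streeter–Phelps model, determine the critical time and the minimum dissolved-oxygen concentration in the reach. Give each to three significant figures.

Mixed DO = (5.31×7.76 + 1.13×3.16)/(5.31+1.13) = 44.78/6.440 = 6.953 mg/L.
Mixed L₀ = (5.31×2.15 + 1.13×48.7)/(6.440) = 66.45/6.440 = 10.32 mg/L.
Initial deficit D₀ = C_s − DO₀ = 8.29 − 6.953 = 1.337 mg/L.
t_c = (1/1.206) ln[(1.40/0.194)(1 − 1.337×1.206/(0.194×10.32))] = 0.8292 × ln(1.403) = 0.2806 d.
D_c = (0.194/1.40) × 10.32 × e^(−0.194×0.2806) = 0.1386 × 10.32 × 0.9470 = 1.354 mg/L.
Minimum DO = 8.29 − 1.354 = 6.936 mg/L.

t_c ≈ 0.281 d; minimum DO ≈ 6.94 mg/L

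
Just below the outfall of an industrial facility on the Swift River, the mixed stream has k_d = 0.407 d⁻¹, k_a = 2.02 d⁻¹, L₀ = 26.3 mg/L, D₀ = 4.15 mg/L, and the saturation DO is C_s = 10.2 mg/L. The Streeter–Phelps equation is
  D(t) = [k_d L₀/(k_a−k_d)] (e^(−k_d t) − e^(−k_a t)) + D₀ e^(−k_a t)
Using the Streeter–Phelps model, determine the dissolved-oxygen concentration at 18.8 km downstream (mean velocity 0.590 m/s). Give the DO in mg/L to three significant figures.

DO ≈ 5.67 mg/L

Travel time t = x/v = 18.8 km / (0.590 m/s) = 18800 m / 0.590 m/s = 31860 s = 0.3688 d.
k_d L₀/(k_a−k_d) = 0.407×26.3/(2.02−0.407) = 10.70/1.613 = 6.636 mg/L.
e^(−k_d t) = e^(−0.407×0.3688) = 0.8606; e^(−k_a t) = e^(−2.02×0.3688) = 0.4747.
D = 6.636 × (0.8606 − 0.4747) + 4.15 × 0.4747 = 2.561 + 1.970 = 4.531 mg/L.
DO = C_s − D = 10.2 − 4.531 = 5.669 mg/L.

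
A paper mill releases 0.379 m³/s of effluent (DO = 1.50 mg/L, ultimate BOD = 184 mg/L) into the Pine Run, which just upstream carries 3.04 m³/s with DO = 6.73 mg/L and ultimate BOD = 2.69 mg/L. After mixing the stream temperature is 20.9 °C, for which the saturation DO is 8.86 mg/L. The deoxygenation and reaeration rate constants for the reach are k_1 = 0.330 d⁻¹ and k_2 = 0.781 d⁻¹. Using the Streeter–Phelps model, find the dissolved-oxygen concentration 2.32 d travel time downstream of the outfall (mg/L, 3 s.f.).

Mixed DO = (3.04×6.73 + 0.379×1.50)/(3.04+0.379) = 21.03/3.419 = 6.150 mg/L.
Mixed L₀ = (3.04×2.69 + 0.379×184)/(3.419) = 77.91/3.419 = 22.79 mg/L.
Initial deficit D₀ = C_s − DO₀ = 8.86 − 6.150 = 2.710 mg/L.
D(2.32) = [0.330×22.79/(0.781−0.330)](e^(−0.330×2.32) − e^(−0.781×2.32)) + 2.710 e^(−0.781×2.32)
= 16.67 × (0.4651 − 0.1633) + 2.710 × 0.1633 = 5.474 mg/L.
DO = 8.86 − 5.474 = 3.386 mg/L.

DO ≈ 3.39 mg/L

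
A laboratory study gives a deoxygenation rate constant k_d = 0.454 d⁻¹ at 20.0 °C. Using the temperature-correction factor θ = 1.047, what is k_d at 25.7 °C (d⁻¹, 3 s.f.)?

k_d(T₂) = k_d(T₁) · θ^(T₂−T₁) = 0.454 × 1.047^(25.7−20.0)
= 0.454 × 1.047^5.70 = 0.454 × 1.299 = 0.5899 d⁻¹.

k_d ≈ 0.590 d⁻¹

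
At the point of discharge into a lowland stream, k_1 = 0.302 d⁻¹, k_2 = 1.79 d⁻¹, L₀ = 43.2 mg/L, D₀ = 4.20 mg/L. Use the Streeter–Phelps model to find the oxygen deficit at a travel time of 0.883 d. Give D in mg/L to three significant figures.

k_1 L₀/(k_2−k_1) = 0.302×43.2/(1.79−0.302) = 13.05/1.488 = 8.768 mg/L.
e^(−k_1 t) = e^(−0.302×0.8830) = 0.7659; e^(−k_2 t) = e^(−1.79×0.8830) = 0.2059.
D = 8.768 × (0.7659 − 0.2059) + 4.20 × 0.2059 = 4.911 + 0.8646 = 5.775 mg/L.

D ≈ 5.78 mg/L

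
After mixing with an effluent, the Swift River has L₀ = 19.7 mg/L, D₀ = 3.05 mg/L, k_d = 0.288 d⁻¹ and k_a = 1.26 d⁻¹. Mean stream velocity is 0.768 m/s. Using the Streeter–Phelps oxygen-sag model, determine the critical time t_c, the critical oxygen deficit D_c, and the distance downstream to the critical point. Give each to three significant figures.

t_c ≈ 0.758 d; D_c ≈ 3.62 mg/L; x_c ≈ 50.3 km

t_c = [1/(k_a−k_d)] ln[(k_a/k_d)(1 − D₀(k_a−k_d)/(k_d L₀))]
= [1/(1.26−0.288)] ln[(1.26/0.288)(1 − 3.05×0.9720/(0.288×19.7))]
= (1/0.9720) ln[4.375 × 0.4775] = 1.029 × ln(2.089) = 1.029 × 0.7367 = 0.7579 d.
L(t_c) = L₀ e^(−k_d t_c) = 19.7 × 0.8039 = 15.84 mg/L, and at the critical point k_a D_c = k_d L, so D_c = (0.288/1.26) × 15.84 = 3.620 mg/L.
x_c = v t_c = 0.768 m/s × 0.7579 d × 86400 s/d = 50290 m ≈ 50.3 km.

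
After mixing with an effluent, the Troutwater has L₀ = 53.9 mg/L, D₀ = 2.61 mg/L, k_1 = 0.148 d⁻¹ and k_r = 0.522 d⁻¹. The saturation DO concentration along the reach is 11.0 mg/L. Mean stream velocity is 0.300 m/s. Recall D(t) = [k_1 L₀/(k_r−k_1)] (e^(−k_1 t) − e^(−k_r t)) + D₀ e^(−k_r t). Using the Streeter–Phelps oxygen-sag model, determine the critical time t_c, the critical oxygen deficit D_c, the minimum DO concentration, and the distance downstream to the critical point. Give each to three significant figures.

With k_r/k_1 = 3.527 and 1 − D₀(k_r−k_1)/(k_1 L₀) = 0.8776,
t_c = ln(3.527 × 0.8776) / (0.522 − 0.148) = ln(3.095) / 0.3740 = 1.130/0.3740 = 3.021 d.
D_c = (k_1/k_r) L₀ e^(−k_1 t_c) = (0.148/0.522) × 53.9 × e^(−0.148×3.021) = 0.2835 × 53.9 × 0.6395 = 9.772 mg/L.
Minimum DO = C_s − D_c = 11.0 − 9.772 = 1.228 mg/L.
x_c = v t_c = 0.300 m/s × 3.021 d × 86400 s/d = 78310 m ≈ 78.3 km.

t_c ≈ 3.02 d; D_c ≈ 9.77 mg/L; min DO ≈ 1.23 mg/L; x_c ≈ 78.3 km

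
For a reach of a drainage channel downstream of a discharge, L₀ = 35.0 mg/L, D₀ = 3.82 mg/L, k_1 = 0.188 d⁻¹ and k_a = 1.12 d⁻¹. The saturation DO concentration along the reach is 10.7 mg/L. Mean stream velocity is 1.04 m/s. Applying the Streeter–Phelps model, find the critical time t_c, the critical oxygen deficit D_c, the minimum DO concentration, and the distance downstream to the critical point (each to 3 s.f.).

t_c ≈ 1.08 d; D_c ≈ 4.80 mg/L; min DO ≈ 5.90 mg/L; x_c ≈ 97.0 km

With k_a/k_1 = 5.957 and 1 − D₀(k_a−k_1)/(k_1 L₀) = 0.4589,
t_c = ln(5.957 × 0.4589) / (1.12 − 0.188) = ln(2.734) / 0.9320 = 1.006/0.9320 = 1.079 d.
L(t_c) = L₀ e^(−k_1 t_c) = 35.0 × 0.8164 = 28.57 mg/L, and at the critical point k_a D_c = k_1 L, so D_c = (0.188/1.12) × 28.57 = 4.796 mg/L.
Minimum DO = C_s − D_c = 10.7 − 4.796 = 5.904 mg/L.
x_c = v t_c = 1.04 m/s × 1.079 d × 86400 s/d = 96970 m ≈ 97.0 km.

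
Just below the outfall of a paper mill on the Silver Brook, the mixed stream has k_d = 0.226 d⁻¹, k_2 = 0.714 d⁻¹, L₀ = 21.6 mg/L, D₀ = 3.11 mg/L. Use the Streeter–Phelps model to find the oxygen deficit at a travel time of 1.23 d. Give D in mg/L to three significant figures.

k_d L₀/(k_2−k_d) = 0.226×21.6/(0.714−0.226) = 4.882/0.4880 = 10.00 mg/L.
e^(−k_d t) = e^(−0.226×1.230) = 0.7573; e^(−k_2 t) = e^(−0.714×1.230) = 0.4155.
D = 10.00 × (0.7573 − 0.4155) + 3.11 × 0.4155 = 3.419 + 1.292 = 4.711 mg/L.

D ≈ 4.71 mg/L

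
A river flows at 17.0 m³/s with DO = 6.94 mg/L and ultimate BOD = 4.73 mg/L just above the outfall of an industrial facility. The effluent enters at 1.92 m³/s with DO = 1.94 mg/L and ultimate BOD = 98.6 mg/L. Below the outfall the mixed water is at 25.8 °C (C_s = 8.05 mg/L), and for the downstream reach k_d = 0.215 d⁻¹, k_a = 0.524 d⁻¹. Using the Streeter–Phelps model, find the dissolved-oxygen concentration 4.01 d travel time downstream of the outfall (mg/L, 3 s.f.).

DO ≈ 4.88 mg/L

Mixed DO = (17.0×6.94 + 1.92×1.94)/(17.0+1.92) = 121.7/18.92 = 6.433 mg/L.
Mixed L₀ = (17.0×4.73 + 1.92×98.6)/(18.92) = 269.7/18.92 = 14.26 mg/L.
Initial deficit D₀ = C_s − DO₀ = 8.05 − 6.433 = 1.617 mg/L.
D(4.01) = [0.215×14.26/(0.524−0.215)](e^(−0.215×4.01) − e^(−0.524×4.01)) + 1.617 e^(−0.524×4.01)
= 9.919 × (0.4223 − 0.1223) + 1.617 × 0.1223 = 3.173 mg/L.
DO = 8.05 − 3.173 = 4.877 mg/L.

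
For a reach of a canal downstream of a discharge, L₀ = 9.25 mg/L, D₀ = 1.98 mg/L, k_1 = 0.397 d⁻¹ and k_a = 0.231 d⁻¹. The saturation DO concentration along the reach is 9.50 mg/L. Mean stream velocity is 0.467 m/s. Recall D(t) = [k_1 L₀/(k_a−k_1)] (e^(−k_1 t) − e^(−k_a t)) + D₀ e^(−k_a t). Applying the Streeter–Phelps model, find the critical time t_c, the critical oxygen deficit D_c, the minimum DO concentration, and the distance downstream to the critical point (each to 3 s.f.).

t_c ≈ 2.75 d; D_c ≈ 5.34 mg/L; min DO ≈ 4.16 mg/L; x_c ≈ 111 km

At the critical point dD/dt = 0, so k_1 L₀ e^(−k_1 t) = k_a D. Substituting D(t) from the Streeter–Phelps equation and solving for t gives
t_c = ln[(k_a/k_1)(1 − D₀(k_a−k_1)/(k_1 L₀))] / (k_a−k_1).
Here k_a−k_1 = -0.1660 d⁻¹ and 1 − D₀(k_a−k_1)/(k_1 L₀) = 1 − 1.98×-0.1660/(0.397×9.25) = 1.090, so
t_c = ln(0.5819 × 1.090) / -0.1660 = -0.4558 / -0.1660 = 2.746 d.
D_c = (k_1/k_a) L₀ e^(−k_1 t_c) = (0.397/0.231) × 9.25 × e^(−0.397×2.746) = 1.719 × 9.25 × 0.3362 = 5.345 mg/L.
Minimum DO = C_s − D_c = 9.50 − 5.345 = 4.155 mg/L.
x_c = v t_c = 0.467 m/s × 2.746 d × 86400 s/d = 110800 m ≈ 111 km.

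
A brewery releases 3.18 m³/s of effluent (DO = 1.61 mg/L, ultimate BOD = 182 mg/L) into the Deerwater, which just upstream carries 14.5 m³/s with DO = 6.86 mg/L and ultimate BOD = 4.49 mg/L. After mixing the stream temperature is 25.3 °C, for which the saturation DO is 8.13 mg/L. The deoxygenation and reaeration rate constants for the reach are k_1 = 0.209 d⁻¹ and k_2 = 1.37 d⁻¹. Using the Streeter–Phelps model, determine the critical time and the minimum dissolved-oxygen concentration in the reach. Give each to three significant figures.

Mixed DO = (14.5×6.86 + 3.18×1.61)/(14.5+3.18) = 104.6/17.68 = 5.916 mg/L.
Mixed L₀ = (14.5×4.49 + 3.18×182)/(17.68) = 643.9/17.68 = 36.42 mg/L.
Initial deficit D₀ = C_s − DO₀ = 8.13 − 5.916 = 2.214 mg/L.
t_c = (1/1.161) ln[(1.37/0.209)(1 − 2.214×1.161/(0.209×36.42))] = 0.8613 × ln(4.341) = 1.265 d.
D_c = (0.209/1.37) × 36.42 × e^(−0.209×1.265) = 0.1526 × 36.42 × 0.7678 = 4.265 mg/L.
Minimum DO = 8.13 − 4.265 = 3.865 mg/L.

t_c ≈ 1.26 d; minimum DO ≈ 3.86 mg/L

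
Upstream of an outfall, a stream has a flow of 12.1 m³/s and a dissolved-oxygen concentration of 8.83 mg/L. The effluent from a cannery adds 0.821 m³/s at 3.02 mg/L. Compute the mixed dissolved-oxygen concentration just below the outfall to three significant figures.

Flow-weighted mixing: C = (Q_r C_r + Q_w C_w)/(Q_r + Q_w)
= (12.1×8.83 + 0.821×3.02)/(12.1 + 0.821) = 109.3/12.92 = 8.461 mg/L.

8.46 mg/L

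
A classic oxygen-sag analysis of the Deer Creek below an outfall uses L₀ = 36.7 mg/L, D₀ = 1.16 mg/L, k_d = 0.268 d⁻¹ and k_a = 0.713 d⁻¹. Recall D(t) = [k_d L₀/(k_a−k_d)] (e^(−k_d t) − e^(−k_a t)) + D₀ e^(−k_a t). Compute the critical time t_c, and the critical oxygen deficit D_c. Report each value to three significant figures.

With k_a/k_d = 2.660 and 1 − D₀(k_a−k_d)/(k_d L₀) = 0.9475,
t_c = ln(2.660 × 0.9475) / (0.713 − 0.268) = ln(2.521) / 0.4450 = 0.9246/0.4450 = 2.078 d.
L(t_c) = L₀ e^(−k_d t_c) = 36.7 × 0.5730 = 21.03 mg/L, and at the critical point k_a D_c = k_d L, so D_c = (0.268/0.713) × 21.03 = 7.905 mg/L.

t_c ≈ 2.08 d; D_c ≈ 7.90 mg/L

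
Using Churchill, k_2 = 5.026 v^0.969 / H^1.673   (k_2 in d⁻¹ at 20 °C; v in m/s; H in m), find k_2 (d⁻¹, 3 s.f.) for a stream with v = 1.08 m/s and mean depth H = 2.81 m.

k_2 ≈ 0.961 d⁻¹

k_2 = 5.026 × 1.08^0.969 / 2.81^1.673 = 5.026 × 1.077 / 5.632 = 0.9614 d⁻¹.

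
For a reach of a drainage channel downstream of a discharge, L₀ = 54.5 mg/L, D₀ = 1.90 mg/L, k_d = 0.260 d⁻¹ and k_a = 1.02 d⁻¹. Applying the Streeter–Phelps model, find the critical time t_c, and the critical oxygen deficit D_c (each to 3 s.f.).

With k_a/k_d = 3.923 and 1 − D₀(k_a−k_d)/(k_d L₀) = 0.8981,
t_c = ln(3.923 × 0.8981) / (1.02 − 0.260) = ln(3.523) / 0.7600 = 1.259/0.7600 = 1.657 d.
L(t_c) = L₀ e^(−k_d t_c) = 54.5 × 0.6500 = 35.42 mg/L, and at the critical point k_a D_c = k_d L, so D_c = (0.260/1.02) × 35.42 = 9.029 mg/L.

t_c ≈ 1.66 d; D_c ≈ 9.03 mg/L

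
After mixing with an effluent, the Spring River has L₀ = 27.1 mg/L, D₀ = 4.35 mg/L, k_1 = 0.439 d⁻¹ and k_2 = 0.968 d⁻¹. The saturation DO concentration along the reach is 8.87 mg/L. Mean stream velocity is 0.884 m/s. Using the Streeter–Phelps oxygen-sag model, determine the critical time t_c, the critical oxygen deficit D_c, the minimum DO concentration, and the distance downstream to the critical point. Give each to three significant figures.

t_c = [1/(k_2−k_1)] ln[(k_2/k_1)(1 − D₀(k_2−k_1)/(k_1 L₀))]
= [1/(0.968−0.439)] ln[(0.968/0.439)(1 − 4.35×0.5290/(0.439×27.1))]
= (1/0.5290) ln[2.205 × 0.8066] = 1.890 × ln(1.779) = 1.890 × 0.5758 = 1.088 d.
D_c = (k_1/k_2) L₀ e^(−k_1 t_c) = (0.439/0.968) × 27.1 × e^(−0.439×1.088) = 0.4535 × 27.1 × 0.6201 = 7.622 mg/L.
Minimum DO = C_s − D_c = 8.87 − 7.622 = 1.248 mg/L.
x_c = v t_c = 0.884 m/s × 1.088 d × 86400 s/d = 83130 m ≈ 83.1 km.

t_c ≈ 1.09 d; D_c ≈ 7.62 mg/L; min DO ≈ 1.25 mg/L; x_c ≈ 83.1 km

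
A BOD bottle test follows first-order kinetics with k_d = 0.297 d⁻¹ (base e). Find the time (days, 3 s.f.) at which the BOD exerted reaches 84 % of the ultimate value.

y/L₀ = 1 − e^(−k_d t) = 0.84 ⇒ e^(−k_d t) = 0.160
t = −ln(0.160) / 0.297 = 1.833 / 0.297 = 6.170 d.

t ≈ 6.17 d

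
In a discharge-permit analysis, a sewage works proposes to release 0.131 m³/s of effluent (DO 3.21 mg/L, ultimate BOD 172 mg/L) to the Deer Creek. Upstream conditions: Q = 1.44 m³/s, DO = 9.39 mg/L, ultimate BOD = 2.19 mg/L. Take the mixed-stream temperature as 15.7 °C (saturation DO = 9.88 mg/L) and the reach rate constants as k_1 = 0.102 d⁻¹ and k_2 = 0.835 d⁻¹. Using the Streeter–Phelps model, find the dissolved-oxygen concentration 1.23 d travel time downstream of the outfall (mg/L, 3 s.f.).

Mixed DO = (1.44×9.39 + 0.131×3.21)/(1.44+0.131) = 13.94/1.571 = 8.875 mg/L.
Mixed L₀ = (1.44×2.19 + 0.131×172)/(1.571) = 25.69/1.571 = 16.35 mg/L.
Initial deficit D₀ = C_s − DO₀ = 9.88 − 8.875 = 1.005 mg/L.
D(1.23) = [0.102×16.35/(0.835−0.102)](e^(−0.102×1.23) − e^(−0.835×1.23)) + 1.005 e^(−0.835×1.23)
= 2.275 × (0.8821 − 0.3581) + 1.005 × 0.3581 = 1.552 mg/L.
DO = 9.88 − 1.552 = 8.328 mg/L.

DO ≈ 8.33 mg/L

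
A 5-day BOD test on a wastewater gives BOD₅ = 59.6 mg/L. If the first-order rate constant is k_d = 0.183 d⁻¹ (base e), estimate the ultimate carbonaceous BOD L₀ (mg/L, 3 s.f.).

L₀ ≈ 99.4 mg/L

BOD₅ = L₀(1 − e^(−5k_d)) ⇒ L₀ = BOD₅ / (1 − e^(−5×0.183))
= 59.6 / (1 − 0.4005) = 59.6 / 0.5995 = 99.42 mg/L.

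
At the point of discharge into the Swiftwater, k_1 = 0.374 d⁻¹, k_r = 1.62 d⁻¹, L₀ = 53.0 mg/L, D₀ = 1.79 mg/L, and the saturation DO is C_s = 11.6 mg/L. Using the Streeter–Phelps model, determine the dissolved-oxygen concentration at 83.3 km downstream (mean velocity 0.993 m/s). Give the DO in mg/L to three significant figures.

DO ≈ 3.46 mg/L

Travel time t = x/v = 83.3 km / (0.993 m/s) = 83300 m / 0.993 m/s = 83890 s = 0.9709 d.
k_1 L₀/(k_r−k_1) = 0.374×53.0/(1.62−0.374) = 19.82/1.246 = 15.91 mg/L.
e^(−k_1 t) = e^(−0.374×0.9709) = 0.6955; e^(−k_r t) = e^(−1.62×0.9709) = 0.2074.
D = 15.91 × (0.6955 − 0.2074) + 1.79 × 0.2074 = 7.764 + 0.3713 = 8.136 mg/L.
DO = C_s − D = 11.6 − 8.136 = 3.464 mg/L.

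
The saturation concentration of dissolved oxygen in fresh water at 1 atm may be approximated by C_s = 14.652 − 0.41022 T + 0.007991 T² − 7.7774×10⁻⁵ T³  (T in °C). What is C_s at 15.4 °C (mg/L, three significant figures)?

C_s ≈ 9.95 mg/L

C_s = 14.652 − 0.41022×15.4 + 0.007991×15.4² − 7.7774×10⁻⁵×15.4³ = 9.946 mg/L.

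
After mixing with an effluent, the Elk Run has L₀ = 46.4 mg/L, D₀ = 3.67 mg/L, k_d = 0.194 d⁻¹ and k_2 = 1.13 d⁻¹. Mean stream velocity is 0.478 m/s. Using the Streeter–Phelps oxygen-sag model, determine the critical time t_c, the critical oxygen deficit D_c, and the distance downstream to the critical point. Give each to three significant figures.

At the critical point dD/dt = 0, so k_d L₀ e^(−k_d t) = k_2 D. Substituting D(t) from the Streeter–Phelps equation and solving for t gives
t_c = ln[(k_2/k_d)(1 − D₀(k_2−k_d)/(k_d L₀))] / (k_2−k_d).
Here k_2−k_d = 0.9360 d⁻¹ and 1 − D₀(k_2−k_d)/(k_d L₀) = 1 − 3.67×0.9360/(0.194×46.4) = 0.6184, so
t_c = ln(5.825 × 0.6184) / 0.9360 = 1.281 / 0.9360 = 1.369 d.
L(t_c) = L₀ e^(−k_d t_c) = 46.4 × 0.7667 = 35.58 mg/L, and at the critical point k_2 D_c = k_d L, so D_c = (0.194/1.13) × 35.58 = 6.108 mg/L.
x_c = v t_c = 0.478 m/s × 1.369 d × 86400 s/d = 56540 m ≈ 56.5 km.

t_c ≈ 1.37 d; D_c ≈ 6.11 mg/L; x_c ≈ 56.5 km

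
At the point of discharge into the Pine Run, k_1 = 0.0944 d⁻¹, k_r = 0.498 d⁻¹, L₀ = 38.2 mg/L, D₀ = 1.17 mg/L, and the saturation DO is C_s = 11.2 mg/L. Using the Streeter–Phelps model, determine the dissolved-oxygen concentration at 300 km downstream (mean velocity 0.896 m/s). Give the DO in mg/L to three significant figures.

Travel time t = x/v = 300 km / (0.896 m/s) = 300000 m / 0.896 m/s = 334800 s = 3.875 d.
k_1 L₀/(k_r−k_1) = 0.0944×38.2/(0.498−0.0944) = 3.606/0.4036 = 8.935 mg/L.
e^(−k_1 t) = e^(−0.0944×3.875) = 0.6936; e^(−k_r t) = e^(−0.498×3.875) = 0.1452.
D = 8.935 × (0.6936 − 0.1452) + 1.17 × 0.1452 = 4.900 + 0.1698 = 5.070 mg/L.
DO = C_s − D = 11.2 − 5.070 = 6.130 mg/L.

DO ≈ 6.13 mg/L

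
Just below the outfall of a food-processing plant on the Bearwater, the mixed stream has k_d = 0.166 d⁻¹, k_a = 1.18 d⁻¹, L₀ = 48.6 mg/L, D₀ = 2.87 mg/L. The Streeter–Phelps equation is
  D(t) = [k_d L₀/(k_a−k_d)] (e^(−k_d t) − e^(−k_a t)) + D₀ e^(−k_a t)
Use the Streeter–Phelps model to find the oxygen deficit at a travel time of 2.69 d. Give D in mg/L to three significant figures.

D ≈ 4.88 mg/L

k_d L₀/(k_a−k_d) = 0.166×48.6/(1.18−0.166) = 8.068/1.014 = 7.956 mg/L.
e^(−k_d t) = e^(−0.166×2.690) = 0.6398; e^(−k_a t) = e^(−1.18×2.690) = 0.04183.
D = 7.956 × (0.6398 − 0.04183) + 2.87 × 0.04183 = 4.758 + 0.1200 = 4.878 mg/L.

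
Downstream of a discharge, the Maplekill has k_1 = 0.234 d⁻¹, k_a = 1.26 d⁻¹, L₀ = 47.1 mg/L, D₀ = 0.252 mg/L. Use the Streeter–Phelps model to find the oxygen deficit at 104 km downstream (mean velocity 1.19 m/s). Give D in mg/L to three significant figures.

D ≈ 5.55 mg/L

Travel time t = x/v = 104 km / (1.19 m/s) = 104000 m / 1.19 m/s = 87390 s = 1.012 d.
k_1 L₀/(k_a−k_1) = 0.234×47.1/(1.26−0.234) = 11.02/1.026 = 10.74 mg/L.
e^(−k_1 t) = e^(−0.234×1.012) = 0.7892; e^(−k_a t) = e^(−1.26×1.012) = 0.2796.
D = 10.74 × (0.7892 − 0.2796) + 0.252 × 0.2796 = 5.475 + 0.07045 = 5.545 mg/L.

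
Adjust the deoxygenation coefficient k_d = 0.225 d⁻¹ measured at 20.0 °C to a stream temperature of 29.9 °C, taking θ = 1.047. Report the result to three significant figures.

k_d ≈ 0.355 d⁻¹

k_d(T₂) = k_d(T₁) · θ^(T₂−T₁) = 0.225 × 1.047^(29.9−20.0)
= 0.225 × 1.047^9.90 = 0.225 × 1.576 = 0.3545 d⁻¹.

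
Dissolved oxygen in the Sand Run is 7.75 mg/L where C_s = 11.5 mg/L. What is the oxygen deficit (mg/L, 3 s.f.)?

D = C_s − C = 11.5 − 7.75 = 3.75 mg/L.

D ≈ 3.75 mg/L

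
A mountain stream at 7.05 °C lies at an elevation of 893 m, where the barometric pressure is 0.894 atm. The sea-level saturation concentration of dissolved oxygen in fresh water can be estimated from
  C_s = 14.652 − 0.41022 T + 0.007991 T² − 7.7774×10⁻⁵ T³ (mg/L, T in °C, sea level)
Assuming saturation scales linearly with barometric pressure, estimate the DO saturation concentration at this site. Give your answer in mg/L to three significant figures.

At sea level: C_s = 14.652 − 0.41022×7.05 + 0.007991×7.05² − 7.7774×10⁻⁵×7.05³ = 12.13 mg/L.
Pressure correction: C_s' = 12.13 × 0.894 = 10.84 mg/L.

C_s ≈ 10.8 mg/L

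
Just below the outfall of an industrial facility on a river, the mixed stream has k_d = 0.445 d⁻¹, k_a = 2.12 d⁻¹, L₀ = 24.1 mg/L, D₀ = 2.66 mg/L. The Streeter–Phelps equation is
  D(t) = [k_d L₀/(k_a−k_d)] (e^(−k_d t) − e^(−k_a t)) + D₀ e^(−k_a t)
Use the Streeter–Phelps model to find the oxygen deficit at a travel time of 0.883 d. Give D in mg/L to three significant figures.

k_d L₀/(k_a−k_d) = 0.445×24.1/(2.12−0.445) = 10.72/1.675 = 6.403 mg/L.
e^(−k_d t) = e^(−0.445×0.8830) = 0.6751; e^(−k_a t) = e^(−2.12×0.8830) = 0.1538.
D = 6.403 × (0.6751 − 0.1538) + 2.66 × 0.1538 = 3.337 + 0.4092 = 3.747 mg/L.

D ≈ 3.75 mg/L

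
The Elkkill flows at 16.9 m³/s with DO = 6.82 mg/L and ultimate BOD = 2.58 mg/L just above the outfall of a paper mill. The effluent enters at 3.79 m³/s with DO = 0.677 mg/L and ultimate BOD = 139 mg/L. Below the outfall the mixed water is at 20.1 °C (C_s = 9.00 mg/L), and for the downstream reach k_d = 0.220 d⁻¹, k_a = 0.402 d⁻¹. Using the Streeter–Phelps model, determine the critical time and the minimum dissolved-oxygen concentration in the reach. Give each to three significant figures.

Mixed DO = (16.9×6.82 + 3.79×0.677)/(16.9+3.79) = 117.8/20.69 = 5.695 mg/L.
Mixed L₀ = (16.9×2.58 + 3.79×139)/(20.69) = 570.4/20.69 = 27.57 mg/L.
Initial deficit D₀ = C_s − DO₀ = 9.00 − 5.695 = 3.305 mg/L.
t_c = (1/0.1820) ln[(0.402/0.220)(1 − 3.305×0.1820/(0.220×27.57))] = 5.495 × ln(1.646) = 2.738 d.
D_c = (0.220/0.402) × 27.57 × e^(−0.220×2.738) = 0.5473 × 27.57 × 0.5475 = 8.260 mg/L.
Minimum DO = 9.00 − 8.260 = 0.7398 mg/L.

t_c ≈ 2.74 d; minimum DO ≈ 0.740 mg/L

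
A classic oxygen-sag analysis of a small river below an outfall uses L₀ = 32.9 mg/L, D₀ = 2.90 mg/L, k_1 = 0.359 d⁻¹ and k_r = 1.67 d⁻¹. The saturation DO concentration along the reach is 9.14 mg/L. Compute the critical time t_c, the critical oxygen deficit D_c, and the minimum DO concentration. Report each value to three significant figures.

t_c ≈ 0.876 d; D_c ≈ 5.16 mg/L; min DO ≈ 3.98 mg/L

At the critical point dD/dt = 0, so k_1 L₀ e^(−k_1 t) = k_r D. Substituting D(t) from the Streeter–Phelps equation and solving for t gives
t_c = ln[(k_r/k_1)(1 − D₀(k_r−k_1)/(k_1 L₀))] / (k_r−k_1).
Here k_r−k_1 = 1.311 d⁻¹ and 1 − D₀(k_r−k_1)/(k_1 L₀) = 1 − 2.90×1.311/(0.359×32.9) = 0.6781, so
t_c = ln(4.652 × 0.6781) / 1.311 = 1.149 / 1.311 = 0.8763 d.
D_c = (k_1/k_r) L₀ e^(−k_1 t_c) = (0.359/1.67) × 32.9 × e^(−0.359×0.8763) = 0.2150 × 32.9 × 0.7301 = 5.164 mg/L.
Minimum DO = C_s − D_c = 9.14 − 5.164 = 3.976 mg/L.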